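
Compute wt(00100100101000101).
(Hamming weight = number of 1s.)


Counting 1s in 00100100101000101

6


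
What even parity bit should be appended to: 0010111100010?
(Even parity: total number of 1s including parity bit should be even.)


Number of 1s in data: 6
Parity bit: 0

0


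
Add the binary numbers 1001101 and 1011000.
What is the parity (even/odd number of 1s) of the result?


1001101 = 77
1011000 = 88
Sum = 165 = 10100101
1s count = 4

even parity (4 ones in 10100101)


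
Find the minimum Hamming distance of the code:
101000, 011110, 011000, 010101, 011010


Comparing all pairs, minimum distance: 1
Can detect 0 errors, correct 0 errors

1


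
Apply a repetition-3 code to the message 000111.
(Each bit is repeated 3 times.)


Each bit -> 3 copies

000000000111111111


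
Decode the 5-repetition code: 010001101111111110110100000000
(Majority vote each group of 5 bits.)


Groups: 01000, 11011, 11111, 11011, 01000, 00000
Majority votes: 011100

011100


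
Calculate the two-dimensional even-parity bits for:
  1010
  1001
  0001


Row parities: 001
Column parities: 0010

Row P: 001, Col P: 0010, Corner: 1


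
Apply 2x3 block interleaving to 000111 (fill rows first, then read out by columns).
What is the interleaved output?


Matrix:
  000
  111
Read columns: 010101

010101


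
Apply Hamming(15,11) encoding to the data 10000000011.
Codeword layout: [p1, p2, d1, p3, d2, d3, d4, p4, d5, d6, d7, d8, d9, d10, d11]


Parity bits: p1=0, p2=1, p3=0, p4=0

011000000000011


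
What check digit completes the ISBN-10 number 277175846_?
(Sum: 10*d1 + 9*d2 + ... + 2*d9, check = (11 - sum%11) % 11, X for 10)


Weighted sum: 269
269 mod 11 = 5

Check digit: 6


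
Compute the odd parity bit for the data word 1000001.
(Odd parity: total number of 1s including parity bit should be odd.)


Number of 1s in data: 2
Parity bit: 1

1


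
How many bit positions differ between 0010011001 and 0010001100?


XOR: 0000010101
Count of 1s: 3

3


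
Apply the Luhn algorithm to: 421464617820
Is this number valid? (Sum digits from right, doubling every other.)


Luhn sum = 44
44 mod 10 = 4

Invalid (Luhn sum mod 10 = 4)


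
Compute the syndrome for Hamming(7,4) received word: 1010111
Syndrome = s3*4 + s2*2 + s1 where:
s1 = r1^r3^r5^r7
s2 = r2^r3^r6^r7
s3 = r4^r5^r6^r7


s1=0, s2=1, s3=1

Syndrome = 6 (error at position 6)


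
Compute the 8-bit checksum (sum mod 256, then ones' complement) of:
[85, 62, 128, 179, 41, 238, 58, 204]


Sum = 995 mod 256 = 227
Complement = 28

28


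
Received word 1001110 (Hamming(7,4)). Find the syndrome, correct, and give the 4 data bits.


Syndrome = 6: error at position 6

Data: 0100 (corrected bit 6)


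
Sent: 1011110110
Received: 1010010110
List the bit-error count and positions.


XOR: 0001100000

2 error(s) at position(s): 3, 4


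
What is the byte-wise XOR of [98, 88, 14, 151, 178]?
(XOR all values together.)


XOR chain: 98 ^ 88 ^ 14 ^ 151 ^ 178 = 17

17


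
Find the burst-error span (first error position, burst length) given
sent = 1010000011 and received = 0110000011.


XOR: 1100000000

Burst at position 0, length 2


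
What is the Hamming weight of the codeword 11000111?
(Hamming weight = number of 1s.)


Counting 1s in 11000111

5


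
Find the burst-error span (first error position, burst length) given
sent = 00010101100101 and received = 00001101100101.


XOR: 00011000000000

Burst at position 3, length 2


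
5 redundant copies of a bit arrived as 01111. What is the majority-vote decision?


Ones: 4 out of 5
Threshold: 3

1 (4/5 voted 1)


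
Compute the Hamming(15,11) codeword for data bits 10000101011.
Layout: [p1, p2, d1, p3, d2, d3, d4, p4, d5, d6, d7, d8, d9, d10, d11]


Parity bits: p1=0, p2=0, p3=1, p4=0

001100000101011


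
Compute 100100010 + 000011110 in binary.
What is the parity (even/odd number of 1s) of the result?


100100010 = 290
000011110 = 30
Sum = 320 = 101000000
1s count = 2

even parity (2 ones in 101000000)


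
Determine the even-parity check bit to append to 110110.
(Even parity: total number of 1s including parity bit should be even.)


Number of 1s in data: 4
Parity bit: 0

0


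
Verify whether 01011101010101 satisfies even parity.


Number of 1s: 8

Yes, parity is correct (8 ones)


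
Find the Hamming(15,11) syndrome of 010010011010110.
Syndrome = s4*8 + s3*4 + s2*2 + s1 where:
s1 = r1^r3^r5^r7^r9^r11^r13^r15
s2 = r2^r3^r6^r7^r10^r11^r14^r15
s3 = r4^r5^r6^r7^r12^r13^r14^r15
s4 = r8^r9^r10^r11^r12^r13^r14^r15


s1=0, s2=1, s3=1, s4=1

Syndrome = 14 (error at position 14)


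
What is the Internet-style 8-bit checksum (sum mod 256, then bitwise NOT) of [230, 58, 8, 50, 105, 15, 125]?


Sum = 591 mod 256 = 79
Complement = 176

176


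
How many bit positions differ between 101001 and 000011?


XOR: 101010
Count of 1s: 3

3


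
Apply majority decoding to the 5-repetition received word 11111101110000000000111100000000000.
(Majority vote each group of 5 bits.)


Groups: 11111, 10111, 00000, 00000, 11110, 00000, 00000
Majority votes: 1100100

1100100


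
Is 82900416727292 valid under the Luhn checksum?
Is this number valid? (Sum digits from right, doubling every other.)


Luhn sum = 55
55 mod 10 = 5

Invalid (Luhn sum mod 10 = 5)


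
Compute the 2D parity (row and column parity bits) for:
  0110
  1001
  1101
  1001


Row parities: 0010
Column parities: 1011

Row P: 0010, Col P: 1011, Corner: 1


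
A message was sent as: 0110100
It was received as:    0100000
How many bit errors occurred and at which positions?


XOR: 0010100

2 error(s) at position(s): 2, 4


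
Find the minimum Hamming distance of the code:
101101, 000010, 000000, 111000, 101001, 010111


Comparing all pairs, minimum distance: 1
Can detect 0 errors, correct 0 errors

1


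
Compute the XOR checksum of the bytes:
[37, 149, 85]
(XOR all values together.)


XOR chain: 37 ^ 149 ^ 85 = 229

229


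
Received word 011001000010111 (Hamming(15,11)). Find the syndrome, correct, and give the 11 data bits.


Syndrome = 0: no error detected

Data: 10100010111 (no errors)


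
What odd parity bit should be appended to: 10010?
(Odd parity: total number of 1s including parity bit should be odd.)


Number of 1s in data: 2
Parity bit: 1

1


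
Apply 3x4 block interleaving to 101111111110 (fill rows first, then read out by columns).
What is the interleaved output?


Matrix:
  1011
  1111
  1110
Read columns: 111011111110

111011111110


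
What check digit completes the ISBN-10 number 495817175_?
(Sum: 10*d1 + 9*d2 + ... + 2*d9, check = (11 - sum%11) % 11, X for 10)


Weighted sum: 293
293 mod 11 = 7

Check digit: 4


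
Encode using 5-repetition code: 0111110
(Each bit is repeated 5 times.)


Each bit -> 5 copies

00000111111111111111111111111100000


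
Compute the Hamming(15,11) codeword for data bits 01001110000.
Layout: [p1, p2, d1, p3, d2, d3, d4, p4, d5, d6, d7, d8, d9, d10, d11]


Parity bits: p1=1, p2=0, p3=1, p4=1

100110011110000


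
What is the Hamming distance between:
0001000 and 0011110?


XOR: 0010110
Count of 1s: 3

3


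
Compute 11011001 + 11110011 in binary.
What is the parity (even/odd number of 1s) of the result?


11011001 = 217
11110011 = 243
Sum = 460 = 111001100
1s count = 5

odd parity (5 ones in 111001100)


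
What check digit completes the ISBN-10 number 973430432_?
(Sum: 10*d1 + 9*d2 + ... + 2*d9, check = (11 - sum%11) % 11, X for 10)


Weighted sum: 252
252 mod 11 = 10

Check digit: 1


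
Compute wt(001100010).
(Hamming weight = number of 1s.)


Counting 1s in 001100010

3


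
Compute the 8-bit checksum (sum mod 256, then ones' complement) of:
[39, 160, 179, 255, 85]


Sum = 718 mod 256 = 206
Complement = 49

49


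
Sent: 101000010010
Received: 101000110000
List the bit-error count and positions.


XOR: 000000100010

2 error(s) at position(s): 6, 10


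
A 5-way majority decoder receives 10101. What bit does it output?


Ones: 3 out of 5
Threshold: 3

1 (3/5 voted 1)


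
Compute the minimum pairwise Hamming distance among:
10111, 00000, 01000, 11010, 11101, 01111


Comparing all pairs, minimum distance: 1
Can detect 0 errors, correct 0 errors

1


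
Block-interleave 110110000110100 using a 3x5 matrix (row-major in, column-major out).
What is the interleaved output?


Matrix:
  11011
  00001
  10100
Read columns: 101100001100110

101100001100110


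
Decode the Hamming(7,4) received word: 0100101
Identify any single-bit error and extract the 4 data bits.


Syndrome = 0: no error detected

Data: 0101 (no errors)


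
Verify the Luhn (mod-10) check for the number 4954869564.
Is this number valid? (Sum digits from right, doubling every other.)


Luhn sum = 56
56 mod 10 = 6

Invalid (Luhn sum mod 10 = 6)


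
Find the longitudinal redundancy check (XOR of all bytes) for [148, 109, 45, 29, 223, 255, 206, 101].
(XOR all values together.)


XOR chain: 148 ^ 109 ^ 45 ^ 29 ^ 223 ^ 255 ^ 206 ^ 101 = 66

66


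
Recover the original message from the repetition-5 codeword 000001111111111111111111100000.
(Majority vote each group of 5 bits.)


Groups: 00000, 11111, 11111, 11111, 11111, 00000
Majority votes: 011110

011110


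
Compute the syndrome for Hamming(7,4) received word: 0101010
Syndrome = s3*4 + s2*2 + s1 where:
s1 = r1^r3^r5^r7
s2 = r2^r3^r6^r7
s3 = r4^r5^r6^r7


s1=0, s2=0, s3=0

Syndrome = 0 (no error)


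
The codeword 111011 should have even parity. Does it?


Number of 1s: 5

No, parity error (5 ones)


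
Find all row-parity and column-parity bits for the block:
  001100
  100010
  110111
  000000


Row parities: 0010
Column parities: 011001

Row P: 0010, Col P: 011001, Corner: 1


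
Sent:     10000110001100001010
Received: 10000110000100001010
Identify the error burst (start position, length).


XOR: 00000000001000000000

Burst at position 10, length 1


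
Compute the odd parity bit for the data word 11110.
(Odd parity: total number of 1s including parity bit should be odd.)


Number of 1s in data: 4
Parity bit: 1

1


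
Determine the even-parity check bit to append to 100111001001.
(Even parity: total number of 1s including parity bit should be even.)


Number of 1s in data: 6
Parity bit: 0

0


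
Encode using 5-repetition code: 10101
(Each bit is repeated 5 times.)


Each bit -> 5 copies

1111100000111110000011111


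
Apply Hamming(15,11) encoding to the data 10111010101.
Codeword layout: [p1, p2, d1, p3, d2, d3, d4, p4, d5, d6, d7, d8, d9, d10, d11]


Parity bits: p1=0, p2=1, p3=0, p4=0

011001101010101


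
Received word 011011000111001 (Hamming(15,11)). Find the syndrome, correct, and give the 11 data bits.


Syndrome = 0: no error detected

Data: 11100111001 (no errors)


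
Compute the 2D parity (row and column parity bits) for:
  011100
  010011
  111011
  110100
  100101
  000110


Row parities: 111110
Column parities: 100011

Row P: 111110, Col P: 100011, Corner: 1


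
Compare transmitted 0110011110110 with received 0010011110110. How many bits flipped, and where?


XOR: 0100000000000

1 error(s) at position(s): 1


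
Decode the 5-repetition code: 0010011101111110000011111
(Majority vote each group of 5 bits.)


Groups: 00100, 11101, 11111, 00000, 11111
Majority votes: 01101

01101


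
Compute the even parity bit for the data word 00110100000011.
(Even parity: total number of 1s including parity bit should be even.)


Number of 1s in data: 5
Parity bit: 1

1


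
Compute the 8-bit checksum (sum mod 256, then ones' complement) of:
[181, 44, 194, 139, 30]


Sum = 588 mod 256 = 76
Complement = 179

179


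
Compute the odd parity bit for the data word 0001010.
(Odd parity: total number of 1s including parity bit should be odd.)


Number of 1s in data: 2
Parity bit: 1

1


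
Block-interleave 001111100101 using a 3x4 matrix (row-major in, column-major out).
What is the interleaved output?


Matrix:
  0011
  1110
  0101
Read columns: 010011110101

010011110101


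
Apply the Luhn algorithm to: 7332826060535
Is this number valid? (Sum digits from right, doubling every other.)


Luhn sum = 60
60 mod 10 = 0

Valid (Luhn sum mod 10 = 0)


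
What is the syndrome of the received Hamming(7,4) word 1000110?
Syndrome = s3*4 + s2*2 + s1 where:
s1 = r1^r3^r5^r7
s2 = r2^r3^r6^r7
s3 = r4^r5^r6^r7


s1=0, s2=1, s3=0

Syndrome = 2 (error at position 2)


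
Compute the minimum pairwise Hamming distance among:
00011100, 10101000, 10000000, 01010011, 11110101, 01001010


Comparing all pairs, minimum distance: 2
Can detect 1 errors, correct 0 errors

2


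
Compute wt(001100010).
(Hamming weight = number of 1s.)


Counting 1s in 001100010

3


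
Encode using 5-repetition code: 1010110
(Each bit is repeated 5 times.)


Each bit -> 5 copies

11111000001111100000111111111100000


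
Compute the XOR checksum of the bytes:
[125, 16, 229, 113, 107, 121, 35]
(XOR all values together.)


XOR chain: 125 ^ 16 ^ 229 ^ 113 ^ 107 ^ 121 ^ 35 = 200

200


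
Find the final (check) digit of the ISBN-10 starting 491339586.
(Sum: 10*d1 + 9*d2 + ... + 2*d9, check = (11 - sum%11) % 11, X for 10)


Weighted sum: 269
269 mod 11 = 5

Check digit: 6


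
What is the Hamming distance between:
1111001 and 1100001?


XOR: 0011000
Count of 1s: 2

2


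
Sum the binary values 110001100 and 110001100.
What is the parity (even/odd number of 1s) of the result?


110001100 = 396
110001100 = 396
Sum = 792 = 1100011000
1s count = 4

even parity (4 ones in 1100011000)


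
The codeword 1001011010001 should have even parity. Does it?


Number of 1s: 6

Yes, parity is correct (6 ones)


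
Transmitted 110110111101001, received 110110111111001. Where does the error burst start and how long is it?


XOR: 000000000010000

Burst at position 10, length 1


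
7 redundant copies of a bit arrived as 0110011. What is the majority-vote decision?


Ones: 4 out of 7
Threshold: 4

1 (4/7 voted 1)


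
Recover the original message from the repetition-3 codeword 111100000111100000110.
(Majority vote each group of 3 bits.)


Groups: 111, 100, 000, 111, 100, 000, 110
Majority votes: 1001001

1001001


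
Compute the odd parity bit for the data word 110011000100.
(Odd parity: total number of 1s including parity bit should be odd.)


Number of 1s in data: 5
Parity bit: 0

0


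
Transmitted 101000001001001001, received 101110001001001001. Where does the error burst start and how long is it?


XOR: 000110000000000000

Burst at position 3, length 2


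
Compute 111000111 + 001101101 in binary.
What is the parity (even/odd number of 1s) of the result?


111000111 = 455
001101101 = 109
Sum = 564 = 1000110100
1s count = 4

even parity (4 ones in 1000110100)


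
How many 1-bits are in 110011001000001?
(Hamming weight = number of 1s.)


Counting 1s in 110011001000001

6


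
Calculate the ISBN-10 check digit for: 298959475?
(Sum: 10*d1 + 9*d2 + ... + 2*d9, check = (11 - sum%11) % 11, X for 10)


Weighted sum: 350
350 mod 11 = 9

Check digit: 2


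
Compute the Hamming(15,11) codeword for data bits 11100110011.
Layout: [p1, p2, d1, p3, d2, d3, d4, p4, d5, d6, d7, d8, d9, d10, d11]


Parity bits: p1=0, p2=0, p3=0, p4=0

001011000110011


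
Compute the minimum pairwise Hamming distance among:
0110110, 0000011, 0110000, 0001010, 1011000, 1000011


Comparing all pairs, minimum distance: 1
Can detect 0 errors, correct 0 errors

1


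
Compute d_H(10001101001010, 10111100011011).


XOR: 00110001010001
Count of 1s: 5

5


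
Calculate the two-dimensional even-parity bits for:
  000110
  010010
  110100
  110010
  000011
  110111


Row parities: 001101
Column parities: 100110

Row P: 001101, Col P: 100110, Corner: 1


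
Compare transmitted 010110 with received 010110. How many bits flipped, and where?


XOR: 000000

0 errors (received matches sent)


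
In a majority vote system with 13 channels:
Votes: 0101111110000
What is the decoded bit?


Ones: 7 out of 13
Threshold: 7

1 (7/13 voted 1)


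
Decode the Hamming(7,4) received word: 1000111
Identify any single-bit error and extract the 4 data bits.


Syndrome = 5: error at position 5

Data: 0011 (corrected bit 5)


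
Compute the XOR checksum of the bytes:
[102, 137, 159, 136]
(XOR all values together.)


XOR chain: 102 ^ 137 ^ 159 ^ 136 = 248

248


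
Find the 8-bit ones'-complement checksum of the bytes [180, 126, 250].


Sum = 556 mod 256 = 44
Complement = 211

211


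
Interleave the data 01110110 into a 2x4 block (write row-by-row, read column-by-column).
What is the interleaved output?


Matrix:
  0111
  0110
Read columns: 00111110

00111110


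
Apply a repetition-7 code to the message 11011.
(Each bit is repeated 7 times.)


Each bit -> 7 copies

11111111111111000000011111111111111


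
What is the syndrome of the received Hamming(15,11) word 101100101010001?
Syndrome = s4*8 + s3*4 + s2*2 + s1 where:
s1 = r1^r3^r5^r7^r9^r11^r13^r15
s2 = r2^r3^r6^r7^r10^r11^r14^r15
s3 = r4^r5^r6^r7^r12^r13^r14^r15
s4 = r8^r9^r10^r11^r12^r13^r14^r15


s1=0, s2=0, s3=1, s4=1

Syndrome = 12 (error at position 12)


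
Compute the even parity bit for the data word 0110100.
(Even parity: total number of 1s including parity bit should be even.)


Number of 1s in data: 3
Parity bit: 1

1


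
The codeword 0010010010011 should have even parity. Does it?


Number of 1s: 5

No, parity error (5 ones)


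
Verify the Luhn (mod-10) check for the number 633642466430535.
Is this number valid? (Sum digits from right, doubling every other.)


Luhn sum = 66
66 mod 10 = 6

Invalid (Luhn sum mod 10 = 6)


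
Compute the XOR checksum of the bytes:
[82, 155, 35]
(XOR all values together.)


XOR chain: 82 ^ 155 ^ 35 = 234

234


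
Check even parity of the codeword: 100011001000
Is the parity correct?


Number of 1s: 4

Yes, parity is correct (4 ones)


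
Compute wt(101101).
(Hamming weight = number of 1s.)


Counting 1s in 101101

4


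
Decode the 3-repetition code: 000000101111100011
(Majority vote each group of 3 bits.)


Groups: 000, 000, 101, 111, 100, 011
Majority votes: 001101

001101


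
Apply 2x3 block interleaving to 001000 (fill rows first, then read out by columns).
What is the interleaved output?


Matrix:
  001
  000
Read columns: 000010

000010


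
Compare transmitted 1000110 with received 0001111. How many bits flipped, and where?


XOR: 1001001

3 error(s) at position(s): 0, 3, 6


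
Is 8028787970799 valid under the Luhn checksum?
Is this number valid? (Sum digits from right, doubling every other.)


Luhn sum = 79
79 mod 10 = 9

Invalid (Luhn sum mod 10 = 9)


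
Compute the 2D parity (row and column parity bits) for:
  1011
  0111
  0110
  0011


Row parities: 1100
Column parities: 1001

Row P: 1100, Col P: 1001, Corner: 0


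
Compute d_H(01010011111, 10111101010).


XOR: 11101110101
Count of 1s: 8

8


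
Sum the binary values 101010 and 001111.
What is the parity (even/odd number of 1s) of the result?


101010 = 42
001111 = 15
Sum = 57 = 111001
1s count = 4

even parity (4 ones in 111001)


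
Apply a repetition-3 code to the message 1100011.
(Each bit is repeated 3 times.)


Each bit -> 3 copies

111111000000000111111


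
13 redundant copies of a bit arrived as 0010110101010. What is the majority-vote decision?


Ones: 6 out of 13
Threshold: 7

0 (6/13 voted 1)


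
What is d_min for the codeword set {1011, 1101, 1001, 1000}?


Comparing all pairs, minimum distance: 1
Can detect 0 errors, correct 0 errors

1


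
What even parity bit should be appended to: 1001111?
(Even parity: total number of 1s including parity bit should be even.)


Number of 1s in data: 5
Parity bit: 1

1


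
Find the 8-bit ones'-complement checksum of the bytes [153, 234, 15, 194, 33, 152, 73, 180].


Sum = 1034 mod 256 = 10
Complement = 245

245


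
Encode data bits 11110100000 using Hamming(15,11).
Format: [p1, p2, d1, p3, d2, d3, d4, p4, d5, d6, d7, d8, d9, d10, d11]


Parity bits: p1=1, p2=0, p3=1, p4=1

101111110100000


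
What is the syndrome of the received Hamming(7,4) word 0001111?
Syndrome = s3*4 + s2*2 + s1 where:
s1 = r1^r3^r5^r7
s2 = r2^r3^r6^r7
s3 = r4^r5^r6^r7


s1=0, s2=0, s3=0

Syndrome = 0 (no error)


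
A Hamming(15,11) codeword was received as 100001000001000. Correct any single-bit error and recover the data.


Syndrome = 11: error at position 11

Data: 00100011000 (corrected bit 11)


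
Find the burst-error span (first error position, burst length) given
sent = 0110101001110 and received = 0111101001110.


XOR: 0001000000000

Burst at position 3, length 1


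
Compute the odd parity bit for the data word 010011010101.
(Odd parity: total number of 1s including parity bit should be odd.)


Number of 1s in data: 6
Parity bit: 1

1


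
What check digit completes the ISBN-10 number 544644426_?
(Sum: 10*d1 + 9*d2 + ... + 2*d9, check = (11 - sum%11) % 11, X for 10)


Weighted sum: 238
238 mod 11 = 7

Check digit: 4


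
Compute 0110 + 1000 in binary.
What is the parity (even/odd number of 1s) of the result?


0110 = 6
1000 = 8
Sum = 14 = 1110
1s count = 3

odd parity (3 ones in 1110)


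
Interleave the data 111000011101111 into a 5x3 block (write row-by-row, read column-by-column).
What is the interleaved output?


Matrix:
  111
  000
  011
  101
  111
Read columns: 100111010110111

100111010110111


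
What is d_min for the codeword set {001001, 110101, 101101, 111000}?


Comparing all pairs, minimum distance: 2
Can detect 1 errors, correct 0 errors

2


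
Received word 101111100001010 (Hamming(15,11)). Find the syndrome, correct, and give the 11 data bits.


Syndrome = 0: no error detected

Data: 11110001010 (no errors)


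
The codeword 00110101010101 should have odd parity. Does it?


Number of 1s: 7

Yes, parity is correct (7 ones)


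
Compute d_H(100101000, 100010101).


XOR: 000111101
Count of 1s: 5

5


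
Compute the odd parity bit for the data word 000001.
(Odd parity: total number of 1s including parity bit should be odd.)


Number of 1s in data: 1
Parity bit: 0

0


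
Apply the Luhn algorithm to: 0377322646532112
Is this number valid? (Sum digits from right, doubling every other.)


Luhn sum = 60
60 mod 10 = 0

Valid (Luhn sum mod 10 = 0)


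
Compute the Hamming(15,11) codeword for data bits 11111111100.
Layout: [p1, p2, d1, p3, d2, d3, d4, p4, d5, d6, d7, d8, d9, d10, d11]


Parity bits: p1=0, p2=1, p3=1, p4=1

011111111111100


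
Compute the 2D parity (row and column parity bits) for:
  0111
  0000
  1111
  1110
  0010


Row parities: 10011
Column parities: 0100

Row P: 10011, Col P: 0100, Corner: 1


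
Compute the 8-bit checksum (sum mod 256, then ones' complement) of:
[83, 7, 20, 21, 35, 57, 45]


Sum = 268 mod 256 = 12
Complement = 243

243


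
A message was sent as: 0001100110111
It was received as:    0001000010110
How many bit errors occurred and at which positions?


XOR: 0000100100001

3 error(s) at position(s): 4, 7, 12


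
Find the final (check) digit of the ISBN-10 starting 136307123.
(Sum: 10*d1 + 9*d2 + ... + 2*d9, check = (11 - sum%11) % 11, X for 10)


Weighted sum: 157
157 mod 11 = 3

Check digit: 8


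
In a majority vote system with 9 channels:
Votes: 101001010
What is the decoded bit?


Ones: 4 out of 9
Threshold: 5

0 (4/9 voted 1)


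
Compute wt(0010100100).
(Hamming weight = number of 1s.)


Counting 1s in 0010100100

3


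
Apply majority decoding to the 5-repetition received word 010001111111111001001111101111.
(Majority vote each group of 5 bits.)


Groups: 01000, 11111, 11111, 00100, 11111, 01111
Majority votes: 011011

011011


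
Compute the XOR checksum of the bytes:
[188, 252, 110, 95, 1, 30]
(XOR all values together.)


XOR chain: 188 ^ 252 ^ 110 ^ 95 ^ 1 ^ 30 = 110

110


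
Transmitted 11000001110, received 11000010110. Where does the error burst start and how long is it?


XOR: 00000011000

Burst at position 6, length 2


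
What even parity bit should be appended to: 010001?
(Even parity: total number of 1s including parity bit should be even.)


Number of 1s in data: 2
Parity bit: 0

0


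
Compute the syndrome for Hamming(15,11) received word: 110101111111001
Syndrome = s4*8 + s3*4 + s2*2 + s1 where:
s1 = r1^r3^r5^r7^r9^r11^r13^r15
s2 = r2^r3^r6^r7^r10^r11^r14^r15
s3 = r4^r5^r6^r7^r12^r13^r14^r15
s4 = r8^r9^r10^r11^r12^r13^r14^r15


s1=1, s2=0, s3=1, s4=0

Syndrome = 5 (error at position 5)


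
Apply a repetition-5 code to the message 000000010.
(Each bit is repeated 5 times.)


Each bit -> 5 copies

000000000000000000000000000000000001111100000


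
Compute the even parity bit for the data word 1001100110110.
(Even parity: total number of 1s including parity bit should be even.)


Number of 1s in data: 7
Parity bit: 1

1


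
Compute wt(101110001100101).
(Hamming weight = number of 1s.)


Counting 1s in 101110001100101

8


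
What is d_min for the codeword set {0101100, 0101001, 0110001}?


Comparing all pairs, minimum distance: 2
Can detect 1 errors, correct 0 errors

2


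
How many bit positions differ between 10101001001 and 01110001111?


XOR: 11011000110
Count of 1s: 6

6


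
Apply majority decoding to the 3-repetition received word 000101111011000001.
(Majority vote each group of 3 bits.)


Groups: 000, 101, 111, 011, 000, 001
Majority votes: 011100

011100


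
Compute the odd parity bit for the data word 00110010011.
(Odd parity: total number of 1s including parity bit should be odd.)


Number of 1s in data: 5
Parity bit: 0

0


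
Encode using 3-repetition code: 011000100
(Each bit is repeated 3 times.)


Each bit -> 3 copies

000111111000000000111000000


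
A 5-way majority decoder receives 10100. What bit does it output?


Ones: 2 out of 5
Threshold: 3

0 (2/5 voted 1)


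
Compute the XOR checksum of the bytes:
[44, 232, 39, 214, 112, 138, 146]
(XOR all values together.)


XOR chain: 44 ^ 232 ^ 39 ^ 214 ^ 112 ^ 138 ^ 146 = 93

93


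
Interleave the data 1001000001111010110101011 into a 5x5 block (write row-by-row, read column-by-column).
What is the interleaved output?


Matrix:
  10010
  00001
  11101
  01101
  01011
Read columns: 1010000111001101000101111

1010000111001101000101111


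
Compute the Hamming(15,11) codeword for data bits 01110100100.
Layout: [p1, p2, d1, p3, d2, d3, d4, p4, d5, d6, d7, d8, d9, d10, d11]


Parity bits: p1=1, p2=1, p3=0, p4=0

110011100100100


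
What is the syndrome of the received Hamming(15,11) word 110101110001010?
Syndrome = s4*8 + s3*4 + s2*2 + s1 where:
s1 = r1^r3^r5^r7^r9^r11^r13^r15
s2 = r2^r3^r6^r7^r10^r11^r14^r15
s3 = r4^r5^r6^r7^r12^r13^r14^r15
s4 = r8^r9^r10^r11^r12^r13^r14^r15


s1=0, s2=0, s3=1, s4=1

Syndrome = 12 (error at position 12)


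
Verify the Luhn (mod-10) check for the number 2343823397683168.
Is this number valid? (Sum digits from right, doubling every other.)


Luhn sum = 81
81 mod 10 = 1

Invalid (Luhn sum mod 10 = 1)


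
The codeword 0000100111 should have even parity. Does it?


Number of 1s: 4

Yes, parity is correct (4 ones)


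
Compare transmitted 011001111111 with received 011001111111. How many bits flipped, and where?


XOR: 000000000000

0 errors (received matches sent)


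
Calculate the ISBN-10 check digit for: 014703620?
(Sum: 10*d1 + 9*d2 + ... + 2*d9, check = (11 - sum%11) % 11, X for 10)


Weighted sum: 135
135 mod 11 = 3

Check digit: 8


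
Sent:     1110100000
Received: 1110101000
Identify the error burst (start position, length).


XOR: 0000001000

Burst at position 6, length 1


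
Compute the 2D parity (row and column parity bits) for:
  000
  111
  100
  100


Row parities: 0111
Column parities: 111

Row P: 0111, Col P: 111, Corner: 1


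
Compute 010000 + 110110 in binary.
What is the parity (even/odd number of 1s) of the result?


010000 = 16
110110 = 54
Sum = 70 = 1000110
1s count = 3

odd parity (3 ones in 1000110)


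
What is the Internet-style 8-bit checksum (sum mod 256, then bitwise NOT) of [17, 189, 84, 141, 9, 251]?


Sum = 691 mod 256 = 179
Complement = 76

76


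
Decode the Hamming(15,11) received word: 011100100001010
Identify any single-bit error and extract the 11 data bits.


Syndrome = 0: no error detected

Data: 10010001010 (no errors)


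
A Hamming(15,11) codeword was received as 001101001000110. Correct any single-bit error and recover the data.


Syndrome = 11: error at position 11

Data: 10101010110 (corrected bit 11)


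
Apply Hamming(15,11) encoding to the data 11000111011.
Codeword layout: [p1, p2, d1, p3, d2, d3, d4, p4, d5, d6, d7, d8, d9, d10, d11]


Parity bits: p1=0, p2=1, p3=0, p4=1

011010010111011


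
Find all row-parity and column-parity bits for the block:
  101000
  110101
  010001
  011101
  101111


Row parities: 00001
Column parities: 111110

Row P: 00001, Col P: 111110, Corner: 1


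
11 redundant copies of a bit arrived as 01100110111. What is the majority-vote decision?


Ones: 7 out of 11
Threshold: 6

1 (7/11 voted 1)


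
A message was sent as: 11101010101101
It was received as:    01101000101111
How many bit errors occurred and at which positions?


XOR: 10000010000010

3 error(s) at position(s): 0, 6, 12


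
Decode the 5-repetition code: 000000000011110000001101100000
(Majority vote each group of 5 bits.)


Groups: 00000, 00000, 11110, 00000, 11011, 00000
Majority votes: 001010

001010


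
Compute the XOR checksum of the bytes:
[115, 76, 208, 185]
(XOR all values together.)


XOR chain: 115 ^ 76 ^ 208 ^ 185 = 86

86


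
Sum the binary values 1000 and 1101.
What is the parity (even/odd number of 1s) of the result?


1000 = 8
1101 = 13
Sum = 21 = 10101
1s count = 3

odd parity (3 ones in 10101)


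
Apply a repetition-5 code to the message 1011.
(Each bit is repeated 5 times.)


Each bit -> 5 copies

11111000001111111111


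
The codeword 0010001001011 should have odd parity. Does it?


Number of 1s: 5

Yes, parity is correct (5 ones)


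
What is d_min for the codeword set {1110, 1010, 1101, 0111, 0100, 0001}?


Comparing all pairs, minimum distance: 1
Can detect 0 errors, correct 0 errors

1


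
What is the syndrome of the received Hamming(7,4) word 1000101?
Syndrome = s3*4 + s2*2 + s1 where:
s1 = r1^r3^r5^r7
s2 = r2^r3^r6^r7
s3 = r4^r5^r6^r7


s1=1, s2=1, s3=0

Syndrome = 3 (error at position 3)


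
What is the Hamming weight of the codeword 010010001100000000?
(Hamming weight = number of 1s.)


Counting 1s in 010010001100000000

4


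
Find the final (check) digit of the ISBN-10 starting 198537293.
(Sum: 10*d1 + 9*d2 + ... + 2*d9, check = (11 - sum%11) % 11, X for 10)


Weighted sum: 284
284 mod 11 = 9

Check digit: 2


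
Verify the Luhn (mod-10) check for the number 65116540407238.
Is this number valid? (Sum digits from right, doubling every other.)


Luhn sum = 56
56 mod 10 = 6

Invalid (Luhn sum mod 10 = 6)


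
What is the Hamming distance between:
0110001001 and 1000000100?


XOR: 1110001101
Count of 1s: 6

6


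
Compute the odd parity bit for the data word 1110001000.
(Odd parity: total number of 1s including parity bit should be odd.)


Number of 1s in data: 4
Parity bit: 1

1


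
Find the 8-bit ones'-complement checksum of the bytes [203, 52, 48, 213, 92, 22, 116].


Sum = 746 mod 256 = 234
Complement = 21

21


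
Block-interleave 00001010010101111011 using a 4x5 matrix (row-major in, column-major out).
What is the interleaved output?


Matrix:
  00001
  01001
  01011
  11011
Read columns: 00010111000000111111

00010111000000111111


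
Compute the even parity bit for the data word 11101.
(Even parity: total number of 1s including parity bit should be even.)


Number of 1s in data: 4
Parity bit: 0

0


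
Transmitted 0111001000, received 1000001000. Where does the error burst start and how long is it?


XOR: 1111000000

Burst at position 0, length 4


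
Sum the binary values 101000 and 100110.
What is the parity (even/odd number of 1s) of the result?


101000 = 40
100110 = 38
Sum = 78 = 1001110
1s count = 4

even parity (4 ones in 1001110)


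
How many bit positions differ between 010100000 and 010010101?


XOR: 000110101
Count of 1s: 4

4


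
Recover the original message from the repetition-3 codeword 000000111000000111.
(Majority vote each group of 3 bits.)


Groups: 000, 000, 111, 000, 000, 111
Majority votes: 001001

001001


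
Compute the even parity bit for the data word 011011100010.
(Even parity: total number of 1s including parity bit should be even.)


Number of 1s in data: 6
Parity bit: 0

0


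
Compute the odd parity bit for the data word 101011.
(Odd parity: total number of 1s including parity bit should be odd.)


Number of 1s in data: 4
Parity bit: 1

1


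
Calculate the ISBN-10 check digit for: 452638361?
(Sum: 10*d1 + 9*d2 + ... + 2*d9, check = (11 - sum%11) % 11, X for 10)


Weighted sum: 233
233 mod 11 = 2

Check digit: 9


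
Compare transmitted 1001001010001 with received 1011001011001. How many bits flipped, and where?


XOR: 0010000001000

2 error(s) at position(s): 2, 9


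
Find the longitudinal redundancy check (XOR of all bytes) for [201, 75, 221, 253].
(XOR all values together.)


XOR chain: 201 ^ 75 ^ 221 ^ 253 = 162

162


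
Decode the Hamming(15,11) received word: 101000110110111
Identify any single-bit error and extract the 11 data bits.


Syndrome = 0: no error detected

Data: 10010110111 (no errors)


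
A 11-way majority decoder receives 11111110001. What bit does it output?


Ones: 8 out of 11
Threshold: 6

1 (8/11 voted 1)


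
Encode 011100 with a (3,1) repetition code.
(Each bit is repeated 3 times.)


Each bit -> 3 copies

000111111111000000


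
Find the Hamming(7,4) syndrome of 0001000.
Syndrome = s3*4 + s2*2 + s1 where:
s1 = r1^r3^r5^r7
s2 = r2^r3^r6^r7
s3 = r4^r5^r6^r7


s1=0, s2=0, s3=1

Syndrome = 4 (error at position 4)


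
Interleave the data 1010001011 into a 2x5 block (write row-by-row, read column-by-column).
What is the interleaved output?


Matrix:
  10100
  01011
Read columns: 1001100101

1001100101


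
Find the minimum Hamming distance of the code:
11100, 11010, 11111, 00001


Comparing all pairs, minimum distance: 2
Can detect 1 errors, correct 0 errors

2


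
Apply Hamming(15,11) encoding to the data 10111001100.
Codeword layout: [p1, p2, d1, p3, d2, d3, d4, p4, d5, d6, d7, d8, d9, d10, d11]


Parity bits: p1=0, p2=1, p3=0, p4=1

011001111001100


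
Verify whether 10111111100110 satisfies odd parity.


Number of 1s: 10

No, parity error (10 ones)


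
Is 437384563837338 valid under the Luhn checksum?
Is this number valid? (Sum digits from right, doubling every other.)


Luhn sum = 82
82 mod 10 = 2

Invalid (Luhn sum mod 10 = 2)


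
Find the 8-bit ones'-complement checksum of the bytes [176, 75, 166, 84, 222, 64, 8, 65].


Sum = 860 mod 256 = 92
Complement = 163

163


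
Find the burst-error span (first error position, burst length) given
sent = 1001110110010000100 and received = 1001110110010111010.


XOR: 0000000000000111110

Burst at position 13, length 5


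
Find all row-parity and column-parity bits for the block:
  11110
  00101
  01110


Row parities: 001
Column parities: 10101

Row P: 001, Col P: 10101, Corner: 1


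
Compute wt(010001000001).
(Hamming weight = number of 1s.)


Counting 1s in 010001000001

3


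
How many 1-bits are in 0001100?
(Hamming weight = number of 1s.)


Counting 1s in 0001100

2


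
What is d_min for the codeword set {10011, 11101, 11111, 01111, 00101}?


Comparing all pairs, minimum distance: 1
Can detect 0 errors, correct 0 errors

1


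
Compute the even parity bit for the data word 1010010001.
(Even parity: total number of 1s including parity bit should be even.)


Number of 1s in data: 4
Parity bit: 0

0


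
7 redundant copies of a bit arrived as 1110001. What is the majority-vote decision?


Ones: 4 out of 7
Threshold: 4

1 (4/7 voted 1)


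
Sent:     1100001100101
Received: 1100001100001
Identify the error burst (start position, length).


XOR: 0000000000100

Burst at position 10, length 1


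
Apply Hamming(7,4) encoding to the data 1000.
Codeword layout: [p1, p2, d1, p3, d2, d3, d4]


Parity bits: p1=1, p2=1, p3=0

1110000


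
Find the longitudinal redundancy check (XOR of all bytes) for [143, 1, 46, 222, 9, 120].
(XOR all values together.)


XOR chain: 143 ^ 1 ^ 46 ^ 222 ^ 9 ^ 120 = 15

15


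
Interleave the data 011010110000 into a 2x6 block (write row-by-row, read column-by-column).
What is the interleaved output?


Matrix:
  011010
  110000
Read columns: 011110001000

011110001000


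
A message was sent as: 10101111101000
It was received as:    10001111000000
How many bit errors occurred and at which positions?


XOR: 00100000101000

3 error(s) at position(s): 2, 8, 10


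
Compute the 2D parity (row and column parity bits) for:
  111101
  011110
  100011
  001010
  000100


Row parities: 10101
Column parities: 001110

Row P: 10101, Col P: 001110, Corner: 1


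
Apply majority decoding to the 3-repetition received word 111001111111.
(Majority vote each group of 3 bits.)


Groups: 111, 001, 111, 111
Majority votes: 1011

1011


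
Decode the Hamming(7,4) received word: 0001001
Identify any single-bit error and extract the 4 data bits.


Syndrome = 3: error at position 3

Data: 1001 (corrected bit 3)


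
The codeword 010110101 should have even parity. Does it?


Number of 1s: 5

No, parity error (5 ones)


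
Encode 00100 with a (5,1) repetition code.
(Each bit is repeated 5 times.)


Each bit -> 5 copies

0000000000111110000000000


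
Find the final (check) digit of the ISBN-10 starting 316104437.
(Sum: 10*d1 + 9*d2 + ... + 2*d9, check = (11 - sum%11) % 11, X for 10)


Weighted sum: 153
153 mod 11 = 10

Check digit: 1


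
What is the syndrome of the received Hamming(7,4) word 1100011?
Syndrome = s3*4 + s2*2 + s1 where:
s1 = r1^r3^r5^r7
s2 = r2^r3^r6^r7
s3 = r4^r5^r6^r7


s1=0, s2=1, s3=0

Syndrome = 2 (error at position 2)


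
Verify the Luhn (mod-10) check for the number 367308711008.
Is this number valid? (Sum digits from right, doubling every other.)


Luhn sum = 44
44 mod 10 = 4

Invalid (Luhn sum mod 10 = 4)


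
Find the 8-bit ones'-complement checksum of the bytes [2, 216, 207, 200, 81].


Sum = 706 mod 256 = 194
Complement = 61

61


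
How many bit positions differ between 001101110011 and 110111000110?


XOR: 111010110101
Count of 1s: 8

8


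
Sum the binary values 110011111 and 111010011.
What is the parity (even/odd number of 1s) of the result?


110011111 = 415
111010011 = 467
Sum = 882 = 1101110010
1s count = 6

even parity (6 ones in 1101110010)


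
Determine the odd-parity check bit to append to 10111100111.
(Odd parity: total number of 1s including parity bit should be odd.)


Number of 1s in data: 8
Parity bit: 1

1
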